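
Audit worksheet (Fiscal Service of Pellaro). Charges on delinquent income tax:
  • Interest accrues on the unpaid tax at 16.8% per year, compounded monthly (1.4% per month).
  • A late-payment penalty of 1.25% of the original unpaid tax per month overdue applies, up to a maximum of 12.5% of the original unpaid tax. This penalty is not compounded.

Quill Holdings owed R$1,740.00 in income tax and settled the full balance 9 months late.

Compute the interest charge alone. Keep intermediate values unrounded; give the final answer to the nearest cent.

Interest: R$1,740.00 × ((1 + 0.014)^9 − 1) = R$1,740.00 × 0.1332914… = R$231.9270…

R$231.93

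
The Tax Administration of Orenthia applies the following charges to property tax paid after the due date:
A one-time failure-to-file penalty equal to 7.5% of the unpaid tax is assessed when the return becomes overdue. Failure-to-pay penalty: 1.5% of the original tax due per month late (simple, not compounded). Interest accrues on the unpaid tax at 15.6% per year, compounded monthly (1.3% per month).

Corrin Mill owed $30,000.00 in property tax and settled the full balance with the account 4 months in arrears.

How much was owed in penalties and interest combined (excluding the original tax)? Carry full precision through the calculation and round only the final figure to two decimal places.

$5,640.68

Failure-to-file penalty: 7.5% × $30,000.00 = $2,250.00
Failure-to-pay penalty = 1.5% × $30,000.00 × 4 mo = $1,800.00
Interest: $30,000.00 × ((1 + 0.013)^4 − 1) = $30,000.00 × 0.0530228… = $1,590.6845…
Penalties + interest = $4,050.0000 + $1,590.6845… = $5,640.68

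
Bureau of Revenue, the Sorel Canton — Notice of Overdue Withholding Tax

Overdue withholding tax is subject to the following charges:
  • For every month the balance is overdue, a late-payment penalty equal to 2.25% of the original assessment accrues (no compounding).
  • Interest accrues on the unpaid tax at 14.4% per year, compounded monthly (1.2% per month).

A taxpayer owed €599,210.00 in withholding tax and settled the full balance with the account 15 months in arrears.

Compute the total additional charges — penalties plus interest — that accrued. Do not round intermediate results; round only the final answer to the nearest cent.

€319,639.77

Late-payment penalty: 15 × 2.25% × €599,210.00 = €202,233.38…
Interest: €599,210.00 × ((1 + 0.012)^15 − 1) = €599,210.00 × 0.1959353… = €117,406.3953…
Penalties + interest = €202,233.3750 + €117,406.3953… = €319,639.77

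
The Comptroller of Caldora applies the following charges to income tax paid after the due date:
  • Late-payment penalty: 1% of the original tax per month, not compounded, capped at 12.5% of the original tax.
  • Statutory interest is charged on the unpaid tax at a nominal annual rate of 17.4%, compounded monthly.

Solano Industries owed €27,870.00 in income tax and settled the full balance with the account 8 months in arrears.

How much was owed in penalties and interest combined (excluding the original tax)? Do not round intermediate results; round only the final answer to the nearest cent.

€5,631.44

Penalty: 8 × 1% × €27,870.00 = €2,229.60 (below the 12.5% cap of €3,483.75)
Interest (17.4%/yr ÷ 12 = 1.45%/month): €27,870.00 × ((1 + 0.0145)^8 − 1) = €3,401.8360…
Penalties + interest = €2,229.6000 + €3,401.8360… = €5,631.44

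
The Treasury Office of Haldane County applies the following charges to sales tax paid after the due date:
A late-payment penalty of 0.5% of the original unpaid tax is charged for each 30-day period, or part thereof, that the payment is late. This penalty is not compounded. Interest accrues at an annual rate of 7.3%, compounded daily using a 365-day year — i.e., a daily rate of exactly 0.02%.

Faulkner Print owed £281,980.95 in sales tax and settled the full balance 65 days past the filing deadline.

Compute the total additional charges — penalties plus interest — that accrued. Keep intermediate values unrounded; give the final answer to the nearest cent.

Penalty periods: ⌈65/30⌉ = 3; penalty = 3 × 0.5% × £281,980.95 = £4,229.71…
Interest: £281,980.95 × ((1 + 0.0002)^65 − 1) = £281,980.95 × 0.01308355… = £3,689.3120…
Penalties + interest = £4,229.7143… + £3,689.3120… = £7,919.03

£7,919.03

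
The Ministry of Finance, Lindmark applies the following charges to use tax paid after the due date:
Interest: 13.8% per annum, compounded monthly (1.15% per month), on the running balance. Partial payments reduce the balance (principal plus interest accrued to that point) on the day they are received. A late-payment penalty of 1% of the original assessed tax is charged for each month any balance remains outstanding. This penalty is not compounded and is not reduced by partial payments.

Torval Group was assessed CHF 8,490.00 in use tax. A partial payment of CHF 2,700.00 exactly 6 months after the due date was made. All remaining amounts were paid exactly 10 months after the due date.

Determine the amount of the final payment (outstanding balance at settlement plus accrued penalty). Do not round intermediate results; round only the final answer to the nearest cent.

CHF 7,541.10

Balance at month 6: CHF 8,490.0000 × (1 + 0.0115)^6 = CHF 9,092.9125…
After CHF 2,700.00 payment: CHF 9,092.9125… − CHF 2,700.00 = CHF 6,392.9125…
Balance at month 10: CHF 6,392.9125… × (1 + 0.0115)^4 = CHF 6,692.0983…
Penalty: 10 × 1% × CHF 8,490.00 = CHF 849.00
Final settlement = outstanding balance + penalty = CHF 6,692.0983… + CHF 849.00 = CHF 7,541.10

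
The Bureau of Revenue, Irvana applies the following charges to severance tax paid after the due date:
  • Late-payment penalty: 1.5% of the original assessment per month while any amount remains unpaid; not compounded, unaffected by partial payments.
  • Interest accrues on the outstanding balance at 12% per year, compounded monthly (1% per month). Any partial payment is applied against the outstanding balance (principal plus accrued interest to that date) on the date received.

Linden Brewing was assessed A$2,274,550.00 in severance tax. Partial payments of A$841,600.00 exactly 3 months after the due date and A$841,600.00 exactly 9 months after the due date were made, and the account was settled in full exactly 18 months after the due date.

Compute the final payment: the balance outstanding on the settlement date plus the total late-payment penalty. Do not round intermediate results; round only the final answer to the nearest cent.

A$1,437,308.74

Balance at month 3: A$2,274,550.0000 × (1 + 0.01)^3 = A$2,343,471.1396…
After A$841,600.00 payment: A$2,343,471.1396… − A$841,600.00 = A$1,501,871.1396…
Balance at month 9: A$1,501,871.1396… × (1 + 0.01)^6 = A$1,594,266.4782…
After A$841,600.00 payment: A$1,594,266.4782… − A$841,600.00 = A$752,666.4782…
Balance at month 18: A$752,666.4782… × (1 + 0.01)^9 = A$823,180.2425…
Penalty: 18 × 1.5% × A$2,274,550.00 = A$614,128.50
Final settlement = outstanding balance + penalty = A$823,180.2425… + A$614,128.50 = A$1,437,308.74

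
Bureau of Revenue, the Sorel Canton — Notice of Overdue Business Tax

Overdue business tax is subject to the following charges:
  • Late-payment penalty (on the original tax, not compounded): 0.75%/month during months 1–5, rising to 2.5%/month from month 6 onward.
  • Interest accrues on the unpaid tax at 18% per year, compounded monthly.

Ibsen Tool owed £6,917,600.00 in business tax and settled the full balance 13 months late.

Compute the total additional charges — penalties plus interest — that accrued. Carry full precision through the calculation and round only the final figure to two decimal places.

£3,120,200.39

Penalty, months 1–5: 5 × 0.75% × £6,917,600.00 = £259,410.00
Penalty, months 6–13: 8 × 2.5% × £6,917,600.00 = £1,383,520.00
Interest (18%/yr ÷ 12 = 1.5%/month): £6,917,600.00 × ((1 + 0.015)^13 − 1) = £1,477,270.3868…
Penalties + interest = £1,642,930.0000 + £1,477,270.3868… = £3,120,200.39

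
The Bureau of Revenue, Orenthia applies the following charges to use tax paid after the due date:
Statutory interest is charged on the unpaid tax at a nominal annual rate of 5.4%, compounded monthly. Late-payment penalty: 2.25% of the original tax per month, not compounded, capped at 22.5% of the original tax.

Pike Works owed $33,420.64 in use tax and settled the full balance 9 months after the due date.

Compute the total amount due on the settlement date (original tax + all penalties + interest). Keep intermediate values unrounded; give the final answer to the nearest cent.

Penalty: 9 × 2.25% × $33,420.64 = $6,767.68… (below the 22.5% cap of $7,519.64…)
Interest (5.4%/yr ÷ 12 = 0.45%/month): $33,420.64 × ((1 + 0.0045)^9 − 1) = $1,378.1571…
Total = $33,420.64 + $6,767.6796 + $1,378.1571… = $41,566.48

$41,566.48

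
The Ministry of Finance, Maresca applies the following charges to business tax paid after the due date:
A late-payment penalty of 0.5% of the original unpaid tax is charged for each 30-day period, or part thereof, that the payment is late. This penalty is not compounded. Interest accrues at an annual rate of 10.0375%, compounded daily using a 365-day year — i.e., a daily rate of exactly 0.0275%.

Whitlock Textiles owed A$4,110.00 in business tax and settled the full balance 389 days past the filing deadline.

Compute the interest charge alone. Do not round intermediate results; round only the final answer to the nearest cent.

A$463.98

Interest: A$4,110.00 × ((1 + 0.000275)^389 − 1) = A$4,110.00 × 0.11289006… = A$463.9782…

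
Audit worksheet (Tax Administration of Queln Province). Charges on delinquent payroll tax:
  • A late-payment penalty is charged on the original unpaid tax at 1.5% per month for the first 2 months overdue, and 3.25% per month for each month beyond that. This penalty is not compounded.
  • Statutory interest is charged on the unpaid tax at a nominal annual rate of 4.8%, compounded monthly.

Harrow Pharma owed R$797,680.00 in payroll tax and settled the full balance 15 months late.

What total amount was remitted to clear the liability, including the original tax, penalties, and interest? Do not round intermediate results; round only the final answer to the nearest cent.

Penalty, months 1–2: 2 × 1.5% × R$797,680.00 = R$23,930.40
Penalty, months 3–15: 13 × 3.25% × R$797,680.00 = R$337,019.80
Interest (4.8%/yr ÷ 12 = 0.4%/month): R$797,680.00 × ((1 + 0.004)^15 − 1) = R$49,224.4121…
Total = R$797,680.00 + R$360,950.2000 + R$49,224.4121… = R$1,207,854.61

R$1,207,854.61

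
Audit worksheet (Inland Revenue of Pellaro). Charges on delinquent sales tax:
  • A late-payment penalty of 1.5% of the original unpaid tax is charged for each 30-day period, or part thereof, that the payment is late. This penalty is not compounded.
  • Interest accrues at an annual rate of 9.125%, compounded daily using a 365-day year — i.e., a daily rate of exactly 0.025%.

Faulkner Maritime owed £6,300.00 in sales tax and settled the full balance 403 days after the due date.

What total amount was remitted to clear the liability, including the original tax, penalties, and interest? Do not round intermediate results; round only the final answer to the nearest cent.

£8,290.71

Penalty periods: ⌈403/30⌉ = 14; penalty = 14 × 1.5% × £6,300.00 = £1,323.00
Interest: £6,300.00 × ((1 + 0.00025)^403 − 1) = £6,300.00 × 0.10598618… = £667.7129…
Total = £6,300.00 + £1,323.0000 + £667.7129… = £8,290.71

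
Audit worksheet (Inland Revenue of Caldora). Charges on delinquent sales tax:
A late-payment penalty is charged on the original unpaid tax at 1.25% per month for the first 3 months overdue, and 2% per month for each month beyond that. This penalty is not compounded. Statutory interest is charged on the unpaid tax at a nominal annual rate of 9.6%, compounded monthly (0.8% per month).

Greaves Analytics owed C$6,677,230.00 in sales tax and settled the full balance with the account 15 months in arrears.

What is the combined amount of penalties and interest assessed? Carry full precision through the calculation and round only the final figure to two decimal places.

C$2,700,663.44

Penalty, months 1–3: 3 × 1.25% × C$6,677,230.00 = C$250,396.13…
Penalty, months 4–15: 12 × 2% × C$6,677,230.00 = C$1,602,535.20
Interest: C$6,677,230.00 × ((1 + 0.008)^15 − 1) = C$6,677,230.00 × 0.1269587… = C$847,732.1117…
Penalties + interest = C$1,852,931.3250 + C$847,732.1117… = C$2,700,663.44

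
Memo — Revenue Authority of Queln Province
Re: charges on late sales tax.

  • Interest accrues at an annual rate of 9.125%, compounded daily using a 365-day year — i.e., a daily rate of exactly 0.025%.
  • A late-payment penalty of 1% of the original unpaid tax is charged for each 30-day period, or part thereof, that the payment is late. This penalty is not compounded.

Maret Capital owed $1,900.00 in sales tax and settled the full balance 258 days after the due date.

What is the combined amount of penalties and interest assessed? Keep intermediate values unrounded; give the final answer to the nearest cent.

$297.57

Penalty periods: ⌈258/30⌉ = 9; penalty = 9 × 1% × $1,900.00 = $171.00
Interest: $1,900.00 × ((1 + 0.00025)^258 − 1) = $1,900.00 × 0.06661698… = $126.5723…
Penalties + interest = $171.0000 + $126.5723… = $297.57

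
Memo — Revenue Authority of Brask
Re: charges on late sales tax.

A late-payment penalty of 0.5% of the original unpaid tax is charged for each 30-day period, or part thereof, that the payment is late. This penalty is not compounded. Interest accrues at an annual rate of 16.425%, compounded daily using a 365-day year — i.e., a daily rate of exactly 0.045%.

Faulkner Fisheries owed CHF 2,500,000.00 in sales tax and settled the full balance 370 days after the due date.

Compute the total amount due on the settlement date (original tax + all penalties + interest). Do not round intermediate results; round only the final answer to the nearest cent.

Penalty periods: ⌈370/30⌉ = 13; penalty = 13 × 0.5% × CHF 2,500,000.00 = CHF 162,500.00
Interest: CHF 2,500,000.00 × ((1 + 0.00045)^370 − 1) = CHF 2,500,000.00 × 0.18111930… = CHF 452,798.2516…
Total = CHF 2,500,000.00 + CHF 162,500.0000 + CHF 452,798.2516… = CHF 3,115,298.25

CHF 3,115,298.25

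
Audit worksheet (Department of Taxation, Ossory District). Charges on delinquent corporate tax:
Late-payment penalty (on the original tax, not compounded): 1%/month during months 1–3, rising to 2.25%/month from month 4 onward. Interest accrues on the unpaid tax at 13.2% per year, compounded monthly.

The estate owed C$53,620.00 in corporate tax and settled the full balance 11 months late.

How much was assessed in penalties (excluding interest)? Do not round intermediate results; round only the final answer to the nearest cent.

C$11,260.20

Penalty, months 1–3: 3 × 1% × C$53,620.00 = C$1,608.60
Penalty, months 4–11: 8 × 2.25% × C$53,620.00 = C$9,651.60
Total penalty = C$1,608.60 + C$9,651.60 = C$11,260.20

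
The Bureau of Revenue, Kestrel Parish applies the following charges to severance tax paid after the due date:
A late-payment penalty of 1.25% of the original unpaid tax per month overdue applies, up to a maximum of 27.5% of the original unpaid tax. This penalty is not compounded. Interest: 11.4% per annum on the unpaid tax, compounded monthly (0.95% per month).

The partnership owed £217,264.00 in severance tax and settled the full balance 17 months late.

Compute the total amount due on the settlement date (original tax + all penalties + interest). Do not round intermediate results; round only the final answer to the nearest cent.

£301,318.42

Penalty: 17 × 1.25% × £217,264.00 = £46,168.60 (below the 27.5% cap of £59,747.60)
Interest: £217,264.00 × ((1 + 0.0095)^17 − 1) = £217,264.00 × 0.1743769… = £37,885.8203…
Total = £217,264.00 + £46,168.6000 + £37,885.8203… = £301,318.42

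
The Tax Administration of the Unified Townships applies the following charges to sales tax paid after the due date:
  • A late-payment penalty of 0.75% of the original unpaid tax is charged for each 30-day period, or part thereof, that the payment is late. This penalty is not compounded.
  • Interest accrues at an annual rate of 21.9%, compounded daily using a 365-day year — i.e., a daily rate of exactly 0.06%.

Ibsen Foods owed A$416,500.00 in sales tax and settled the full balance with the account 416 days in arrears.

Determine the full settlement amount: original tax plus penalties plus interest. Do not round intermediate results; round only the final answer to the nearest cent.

Penalty periods: ⌈416/30⌉ = 14; penalty = 14 × 0.75% × A$416,500.00 = A$43,732.50
Interest: A$416,500.00 × ((1 + 0.0006)^416 − 1) = A$416,500.00 × 0.28341584… = A$118,042.6981…
Total = A$416,500.00 + A$43,732.5000 + A$118,042.6981… = A$578,275.20

A$578,275.20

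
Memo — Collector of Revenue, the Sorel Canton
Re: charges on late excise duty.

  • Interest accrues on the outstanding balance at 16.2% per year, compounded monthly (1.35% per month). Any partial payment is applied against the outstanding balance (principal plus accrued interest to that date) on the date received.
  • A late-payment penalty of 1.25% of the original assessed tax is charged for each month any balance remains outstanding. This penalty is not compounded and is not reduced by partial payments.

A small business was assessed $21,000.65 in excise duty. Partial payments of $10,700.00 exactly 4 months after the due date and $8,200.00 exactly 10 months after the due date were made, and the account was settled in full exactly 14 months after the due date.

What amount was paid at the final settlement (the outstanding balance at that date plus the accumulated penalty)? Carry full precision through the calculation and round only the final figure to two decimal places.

$8,125.37

Balance at month 4: $21,000.6500 × (1 + 0.0135)^4 = $22,157.8567…
After $10,700.00 payment: $22,157.8567… − $10,700.00 = $11,457.8567…
Balance at month 10: $11,457.8567… × (1 + 0.0135)^6 = $12,417.8355…
After $8,200.00 payment: $12,417.8355… − $8,200.00 = $4,217.8355…
Balance at month 14: $4,217.8355… × (1 + 0.0135)^4 = $4,450.2525…
Penalty: 14 × 1.25% × $21,000.65 = $3,675.11…
Final settlement = outstanding balance + penalty = $4,450.2525… + $3,675.11… = $8,125.37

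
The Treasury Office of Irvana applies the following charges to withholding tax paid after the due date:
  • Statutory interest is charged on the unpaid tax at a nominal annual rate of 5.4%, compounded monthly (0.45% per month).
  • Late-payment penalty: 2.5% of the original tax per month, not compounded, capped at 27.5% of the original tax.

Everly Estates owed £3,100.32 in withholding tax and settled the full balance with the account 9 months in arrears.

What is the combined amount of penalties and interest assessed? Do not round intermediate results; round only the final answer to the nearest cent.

£825.42

Penalty: 9 × 2.5% × £3,100.32 = £697.57… (below the 27.5% cap of £852.59…)
Interest: £3,100.32 × ((1 + 0.0045)^9 − 1) = £3,100.32 × 0.0412367… = £127.8470…
Penalties + interest = £697.5720 + £127.8470… = £825.42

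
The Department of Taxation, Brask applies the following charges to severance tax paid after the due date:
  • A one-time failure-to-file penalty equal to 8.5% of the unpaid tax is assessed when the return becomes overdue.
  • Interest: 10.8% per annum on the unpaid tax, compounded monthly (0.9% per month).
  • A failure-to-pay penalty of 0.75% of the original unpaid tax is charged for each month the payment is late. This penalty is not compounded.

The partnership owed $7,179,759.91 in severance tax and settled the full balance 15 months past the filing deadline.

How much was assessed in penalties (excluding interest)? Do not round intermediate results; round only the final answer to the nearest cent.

Failure-to-file penalty: 8.5% × $7,179,759.91 = $610,279.59…
Failure-to-pay penalty = 0.75% × $7,179,759.91 × 15 mo = $807,722.99…
Total penalty = $610,279.59… + $807,722.99… = $1,418,002.58

$1,418,002.58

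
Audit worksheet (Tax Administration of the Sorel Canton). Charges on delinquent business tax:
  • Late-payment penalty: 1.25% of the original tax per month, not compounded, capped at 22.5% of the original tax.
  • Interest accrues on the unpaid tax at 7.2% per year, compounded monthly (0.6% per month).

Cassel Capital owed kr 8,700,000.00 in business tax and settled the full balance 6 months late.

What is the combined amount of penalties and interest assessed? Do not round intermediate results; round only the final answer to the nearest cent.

kr 970,435.75

Penalty: 6 × 1.25% × kr 8,700,000.00 = kr 652,500.00 (below the 22.5% cap of kr 1,957,500.00)
Interest: kr 8,700,000.00 × ((1 + 0.006)^6 − 1) = kr 8,700,000.00 × 0.0365443… = kr 317,935.7535…
Penalties + interest = kr 652,500.0000 + kr 317,935.7535… = kr 970,435.75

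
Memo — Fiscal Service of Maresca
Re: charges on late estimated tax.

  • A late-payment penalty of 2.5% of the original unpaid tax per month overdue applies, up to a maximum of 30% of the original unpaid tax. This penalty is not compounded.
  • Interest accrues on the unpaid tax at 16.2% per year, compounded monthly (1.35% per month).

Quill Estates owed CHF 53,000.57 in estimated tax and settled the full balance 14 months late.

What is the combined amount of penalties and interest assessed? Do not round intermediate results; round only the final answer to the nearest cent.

CHF 26,845.56

Penalty (uncapped): 14 × 2.5% × CHF 53,000.57 = CHF 18,550.20…; cap = 30% × CHF 53,000.57 = CHF 15,900.17… → penalty = CHF 15,900.17…
Interest: CHF 53,000.57 × ((1 + 0.0135)^14 − 1) = CHF 53,000.57 × 0.2065145… = CHF 10,945.3857…
Penalties + interest = CHF 15,900.1710 + CHF 10,945.3857… = CHF 26,845.56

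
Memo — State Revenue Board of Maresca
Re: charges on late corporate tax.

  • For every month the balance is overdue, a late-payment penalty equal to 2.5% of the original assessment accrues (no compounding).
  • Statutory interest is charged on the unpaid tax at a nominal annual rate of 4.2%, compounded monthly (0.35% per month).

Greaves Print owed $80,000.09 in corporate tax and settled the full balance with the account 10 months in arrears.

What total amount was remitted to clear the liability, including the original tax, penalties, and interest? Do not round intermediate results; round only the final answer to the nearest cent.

Late-payment penalty: 10 × 2.5% × $80,000.09 = $20,000.02…
Interest: $80,000.09 × ((1 + 0.0035)^10 − 1) = $80,000.09 × 0.0355564… = $2,844.5173…
Total = $80,000.09 + $20,000.0225 + $2,844.5173… = $102,844.63

$102,844.63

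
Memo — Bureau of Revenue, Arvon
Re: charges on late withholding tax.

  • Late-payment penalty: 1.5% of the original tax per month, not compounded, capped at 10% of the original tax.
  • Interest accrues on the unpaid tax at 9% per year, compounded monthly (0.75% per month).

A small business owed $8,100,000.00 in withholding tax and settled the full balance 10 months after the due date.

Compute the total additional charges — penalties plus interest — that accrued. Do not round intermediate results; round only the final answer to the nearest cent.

Penalty (uncapped): 10 × 1.5% × $8,100,000.00 = $1,215,000.00; cap = 10% × $8,100,000.00 = $810,000.00 → penalty = $810,000.00
Interest: $8,100,000.00 × ((1 + 0.0075)^10 − 1) = $8,100,000.00 × 0.0775825… = $628,418.6183…
Penalties + interest = $810,000.0000 + $628,418.6183… = $1,438,418.62

$1,438,418.62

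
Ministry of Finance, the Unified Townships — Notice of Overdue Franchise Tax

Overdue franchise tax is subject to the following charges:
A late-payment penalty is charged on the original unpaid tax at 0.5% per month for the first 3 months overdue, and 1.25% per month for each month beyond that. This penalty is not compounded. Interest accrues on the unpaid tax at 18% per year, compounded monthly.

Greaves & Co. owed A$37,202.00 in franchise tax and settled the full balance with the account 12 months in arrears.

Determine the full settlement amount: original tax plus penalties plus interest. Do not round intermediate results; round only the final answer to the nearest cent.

A$49,222.64

Penalty, months 1–3: 3 × 0.5% × A$37,202.00 = A$558.03
Penalty, months 4–12: 9 × 1.25% × A$37,202.00 = A$4,185.23…
Interest (18%/yr ÷ 12 = 1.5%/month): A$37,202.00 × ((1 + 0.015)^12 − 1) = A$7,277.3872…
Total = A$37,202.00 + A$4,743.2550 + A$7,277.3872… = A$49,222.64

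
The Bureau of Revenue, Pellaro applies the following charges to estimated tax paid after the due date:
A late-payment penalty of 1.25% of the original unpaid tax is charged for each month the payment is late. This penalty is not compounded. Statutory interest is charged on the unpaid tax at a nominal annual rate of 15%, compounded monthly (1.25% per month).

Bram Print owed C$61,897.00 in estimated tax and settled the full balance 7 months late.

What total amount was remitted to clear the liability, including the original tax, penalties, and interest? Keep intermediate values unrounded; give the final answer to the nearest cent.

Late-payment penalty: 7 × 1.25% × C$61,897.00 = C$5,415.99…
Interest: C$61,897.00 × ((1 + 0.0125)^7 − 1) = C$61,897.00 × 0.0908505… = C$5,623.3716…
Total = C$61,897.00 + C$5,415.9875 + C$5,623.3716… = C$72,936.36

C$72,936.36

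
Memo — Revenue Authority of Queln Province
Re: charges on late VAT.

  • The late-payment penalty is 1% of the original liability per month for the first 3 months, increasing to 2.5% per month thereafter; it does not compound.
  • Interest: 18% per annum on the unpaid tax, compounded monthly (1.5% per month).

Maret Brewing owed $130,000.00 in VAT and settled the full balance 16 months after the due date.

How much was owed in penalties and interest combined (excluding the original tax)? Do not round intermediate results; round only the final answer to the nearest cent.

Penalty, months 1–3: 3 × 1% × $130,000.00 = $3,900.00
Penalty, months 4–16: 13 × 2.5% × $130,000.00 = $42,250.00
Interest: $130,000.00 × ((1 + 0.015)^16 − 1) = $130,000.00 × 0.2689855… = $34,968.1212…
Penalties + interest = $46,150.0000 + $34,968.1212… = $81,118.12

$81,118.12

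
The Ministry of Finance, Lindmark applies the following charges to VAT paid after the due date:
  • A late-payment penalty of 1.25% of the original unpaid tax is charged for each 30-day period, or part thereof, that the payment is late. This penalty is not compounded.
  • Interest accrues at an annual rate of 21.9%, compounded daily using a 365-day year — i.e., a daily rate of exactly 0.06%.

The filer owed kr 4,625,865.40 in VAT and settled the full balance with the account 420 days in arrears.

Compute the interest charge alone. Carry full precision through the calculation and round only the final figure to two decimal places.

kr 1,325,304.95

Interest: kr 4,625,865.40 × ((1 + 0.0006)^420 − 1) = kr 4,625,865.40 × 0.28649881… = kr 1,325,304.9471…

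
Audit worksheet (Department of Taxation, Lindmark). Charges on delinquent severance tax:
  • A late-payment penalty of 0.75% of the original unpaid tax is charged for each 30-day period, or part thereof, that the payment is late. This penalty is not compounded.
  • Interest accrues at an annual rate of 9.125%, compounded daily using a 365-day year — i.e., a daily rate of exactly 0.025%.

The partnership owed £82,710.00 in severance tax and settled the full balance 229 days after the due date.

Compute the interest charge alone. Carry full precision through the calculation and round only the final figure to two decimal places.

£4,872.69

Interest: £82,710.00 × ((1 + 0.00025)^229 − 1) = £82,710.00 × 0.05891293… = £4,872.6885…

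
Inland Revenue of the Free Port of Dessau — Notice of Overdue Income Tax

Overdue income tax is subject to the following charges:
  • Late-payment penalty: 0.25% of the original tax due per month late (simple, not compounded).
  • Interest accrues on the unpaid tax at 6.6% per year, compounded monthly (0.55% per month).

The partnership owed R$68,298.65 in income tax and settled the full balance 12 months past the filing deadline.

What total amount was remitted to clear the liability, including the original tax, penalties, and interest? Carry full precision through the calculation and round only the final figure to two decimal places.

Late-payment penalty: 12 × 0.25% × R$68,298.65 = R$2,048.96…
Interest: R$68,298.65 × ((1 + 0.0055)^12 − 1) = R$68,298.65 × 0.0680336… = R$4,646.6003…
Total = R$68,298.65 + R$2,048.9595 + R$4,646.6003… = R$74,994.21

R$74,994.21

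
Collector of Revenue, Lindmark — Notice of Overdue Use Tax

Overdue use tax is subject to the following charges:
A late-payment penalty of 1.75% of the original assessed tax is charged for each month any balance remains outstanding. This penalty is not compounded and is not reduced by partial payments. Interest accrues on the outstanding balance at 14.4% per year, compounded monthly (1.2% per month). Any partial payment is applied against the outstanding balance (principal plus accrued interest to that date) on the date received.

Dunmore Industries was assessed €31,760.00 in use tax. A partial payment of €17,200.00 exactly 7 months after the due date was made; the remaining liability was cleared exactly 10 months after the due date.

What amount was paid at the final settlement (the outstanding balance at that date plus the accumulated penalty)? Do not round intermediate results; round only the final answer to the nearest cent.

Balance at month 7: €31,760.0000 × (1 + 0.012)^7 = €34,525.8263…
After €17,200.00 payment: €34,525.8263… − €17,200.00 = €17,325.8263…
Balance at month 10: €17,325.8263… × (1 + 0.012)^3 = €17,957.0707…
Penalty: 10 × 1.75% × €31,760.00 = €5,558.00
Final settlement = outstanding balance + penalty = €17,957.0707… + €5,558.00 = €23,515.07

€23,515.07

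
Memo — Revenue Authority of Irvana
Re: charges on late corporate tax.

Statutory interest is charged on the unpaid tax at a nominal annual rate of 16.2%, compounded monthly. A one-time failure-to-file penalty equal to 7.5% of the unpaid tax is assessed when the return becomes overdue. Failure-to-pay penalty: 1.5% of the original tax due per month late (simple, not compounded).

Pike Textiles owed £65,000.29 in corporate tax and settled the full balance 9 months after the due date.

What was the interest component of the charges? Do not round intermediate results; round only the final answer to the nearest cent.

£8,337.71

Interest (16.2%/yr ÷ 12 = 1.35%/month): £65,000.29 × ((1 + 0.0135)^9 − 1) = £8,337.7116…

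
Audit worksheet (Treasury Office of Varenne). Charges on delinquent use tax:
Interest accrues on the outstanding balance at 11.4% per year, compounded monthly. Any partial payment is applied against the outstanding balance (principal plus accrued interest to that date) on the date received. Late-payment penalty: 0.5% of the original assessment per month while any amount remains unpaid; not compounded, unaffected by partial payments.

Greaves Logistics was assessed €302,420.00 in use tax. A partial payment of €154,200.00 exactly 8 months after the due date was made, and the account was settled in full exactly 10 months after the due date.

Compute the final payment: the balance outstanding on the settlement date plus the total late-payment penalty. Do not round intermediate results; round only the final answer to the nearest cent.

Monthly rate = 11.4% ÷ 12 = 0.95%
Balance at month 8: €302,420.0000 × (1 + 0.0095)^8 = €326,182.8292…
After €154,200.00 payment: €326,182.8292… − €154,200.00 = €171,982.8292…
Balance at month 10: €171,982.8292… × (1 + 0.0095)^2 = €175,266.0244…
Penalty: 10 × 0.5% × €302,420.00 = €15,121.00
Final settlement = outstanding balance + penalty = €175,266.0244… + €15,121.00 = €190,387.02

€190,387.02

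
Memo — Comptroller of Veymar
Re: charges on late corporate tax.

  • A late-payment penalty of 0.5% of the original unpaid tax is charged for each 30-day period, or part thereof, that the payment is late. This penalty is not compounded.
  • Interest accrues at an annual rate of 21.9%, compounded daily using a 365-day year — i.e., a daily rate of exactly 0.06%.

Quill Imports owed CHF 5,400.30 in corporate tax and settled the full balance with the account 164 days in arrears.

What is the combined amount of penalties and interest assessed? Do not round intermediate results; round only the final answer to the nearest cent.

CHF 720.25

Penalty periods: ⌈164/30⌉ = 6; penalty = 6 × 0.5% × CHF 5,400.30 = CHF 162.01…
Interest: CHF 5,400.30 × ((1 + 0.0006)^164 − 1) = CHF 5,400.30 × 0.10337150… = CHF 558.2371…
Penalties + interest = CHF 162.0090 + CHF 558.2371… = CHF 720.25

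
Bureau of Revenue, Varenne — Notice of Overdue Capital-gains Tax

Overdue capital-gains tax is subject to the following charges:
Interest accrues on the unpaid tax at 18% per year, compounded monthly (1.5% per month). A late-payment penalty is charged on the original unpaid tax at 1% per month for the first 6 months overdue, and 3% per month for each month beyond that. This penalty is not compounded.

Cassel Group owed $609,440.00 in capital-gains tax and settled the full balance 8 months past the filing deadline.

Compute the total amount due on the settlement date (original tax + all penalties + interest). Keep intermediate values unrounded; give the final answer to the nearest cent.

$759,662.44

Penalty, months 1–6: 6 × 1% × $609,440.00 = $36,566.40
Penalty, months 7–8: 2 × 3% × $609,440.00 = $36,566.40
Interest: $609,440.00 × ((1 + 0.015)^8 − 1) = $609,440.00 × 0.1264926… = $77,089.6420…
Total = $609,440.00 + $73,132.8000 + $77,089.6420… = $759,662.44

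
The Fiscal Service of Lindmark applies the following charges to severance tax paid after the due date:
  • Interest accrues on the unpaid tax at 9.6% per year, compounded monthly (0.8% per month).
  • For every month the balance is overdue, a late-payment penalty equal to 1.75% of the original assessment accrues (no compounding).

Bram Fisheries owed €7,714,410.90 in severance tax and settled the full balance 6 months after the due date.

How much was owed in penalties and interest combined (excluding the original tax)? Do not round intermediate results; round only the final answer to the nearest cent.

Late-payment penalty: 6 × 1.75% × €7,714,410.90 = €810,013.14…
Interest: €7,714,410.90 × ((1 + 0.008)^6 − 1) = €7,714,410.90 × 0.0489703… = €377,777.0287…
Penalties + interest = €810,013.1445 + €377,777.0287… = €1,187,790.17

€1,187,790.17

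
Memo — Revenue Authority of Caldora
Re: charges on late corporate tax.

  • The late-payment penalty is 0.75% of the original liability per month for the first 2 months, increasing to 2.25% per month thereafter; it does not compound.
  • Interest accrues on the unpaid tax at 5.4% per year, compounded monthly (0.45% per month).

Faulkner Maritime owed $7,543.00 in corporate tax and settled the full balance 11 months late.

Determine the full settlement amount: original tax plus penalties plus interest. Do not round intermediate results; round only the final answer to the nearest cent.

$9,565.50

Penalty, months 1–2: 2 × 0.75% × $7,543.00 = $113.15…
Penalty, months 3–11: 9 × 2.25% × $7,543.00 = $1,527.46…
Interest: $7,543.00 × ((1 + 0.0045)^11 − 1) = $7,543.00 × 0.0506289… = $381.8940…
Total = $7,543.00 + $1,640.6025 + $381.8940… = $9,565.50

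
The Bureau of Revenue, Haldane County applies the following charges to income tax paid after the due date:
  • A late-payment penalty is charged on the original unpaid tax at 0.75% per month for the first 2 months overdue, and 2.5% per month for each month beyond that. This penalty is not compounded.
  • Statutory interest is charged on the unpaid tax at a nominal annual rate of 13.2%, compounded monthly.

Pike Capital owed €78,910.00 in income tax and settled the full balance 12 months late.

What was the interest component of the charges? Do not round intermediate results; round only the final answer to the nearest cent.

Interest (13.2%/yr ÷ 12 = 1.1%/month): €78,910.00 × ((1 + 0.011)^12 − 1) = €11,069.9838…

€11,069.98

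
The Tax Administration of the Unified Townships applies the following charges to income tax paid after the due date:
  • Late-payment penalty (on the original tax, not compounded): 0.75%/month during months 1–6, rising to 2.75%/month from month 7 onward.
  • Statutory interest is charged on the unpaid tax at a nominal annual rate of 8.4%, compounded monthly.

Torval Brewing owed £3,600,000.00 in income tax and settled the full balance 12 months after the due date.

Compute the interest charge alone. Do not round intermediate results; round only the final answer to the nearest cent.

Interest (8.4%/yr ÷ 12 = 0.7%/month): £3,600,000.00 × ((1 + 0.007)^12 − 1) = £314,318.3829…

£314,318.38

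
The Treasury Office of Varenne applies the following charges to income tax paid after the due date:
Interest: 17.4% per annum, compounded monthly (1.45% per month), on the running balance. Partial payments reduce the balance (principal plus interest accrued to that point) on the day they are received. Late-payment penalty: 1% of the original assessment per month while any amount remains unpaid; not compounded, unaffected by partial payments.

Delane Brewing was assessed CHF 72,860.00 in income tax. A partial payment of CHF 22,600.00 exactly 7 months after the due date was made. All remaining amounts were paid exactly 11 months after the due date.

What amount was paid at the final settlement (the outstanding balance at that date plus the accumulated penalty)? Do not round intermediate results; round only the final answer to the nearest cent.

Balance at month 7: CHF 72,860.0000 × (1 + 0.0145)^7 = CHF 80,584.8731…
After CHF 22,600.00 payment: CHF 80,584.8731… − CHF 22,600.00 = CHF 57,984.8731…
Balance at month 11: CHF 57,984.8731… × (1 + 0.0145)^4 = CHF 61,421.8533…
Penalty: 11 × 1% × CHF 72,860.00 = CHF 8,014.60
Final settlement = outstanding balance + penalty = CHF 61,421.8533… + CHF 8,014.60 = CHF 69,436.45

CHF 69,436.45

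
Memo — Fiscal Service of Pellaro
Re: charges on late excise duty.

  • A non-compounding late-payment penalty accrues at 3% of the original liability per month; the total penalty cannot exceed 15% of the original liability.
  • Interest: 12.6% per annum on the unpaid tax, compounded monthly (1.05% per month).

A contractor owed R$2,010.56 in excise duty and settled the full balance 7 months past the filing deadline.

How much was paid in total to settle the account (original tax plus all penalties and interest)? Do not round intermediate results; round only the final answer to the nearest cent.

Penalty (uncapped): 7 × 3% × R$2,010.56 = R$422.22…; cap = 15% × R$2,010.56 = R$301.58… → penalty = R$301.58…
Interest: R$2,010.56 × ((1 + 0.0105)^7 − 1) = R$2,010.56 × 0.0758562… = R$152.5134…
Total = R$2,010.56 + R$301.5840 + R$152.5134… = R$2,464.66

R$2,464.66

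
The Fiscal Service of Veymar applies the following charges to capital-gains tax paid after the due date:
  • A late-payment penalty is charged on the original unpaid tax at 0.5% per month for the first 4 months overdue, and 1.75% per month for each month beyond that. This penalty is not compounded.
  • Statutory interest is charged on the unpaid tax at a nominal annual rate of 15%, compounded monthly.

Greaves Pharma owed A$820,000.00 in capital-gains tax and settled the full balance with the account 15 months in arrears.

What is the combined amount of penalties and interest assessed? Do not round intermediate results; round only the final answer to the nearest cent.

Penalty, months 1–4: 4 × 0.5% × A$820,000.00 = A$16,400.00
Penalty, months 5–15: 11 × 1.75% × A$820,000.00 = A$157,850.00
Interest (15%/yr ÷ 12 = 1.25%/month): A$820,000.00 × ((1 + 0.0125)^15 − 1) = A$167,959.9300…
Penalties + interest = A$174,250.0000 + A$167,959.9300… = A$342,209.93

A$342,209.93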